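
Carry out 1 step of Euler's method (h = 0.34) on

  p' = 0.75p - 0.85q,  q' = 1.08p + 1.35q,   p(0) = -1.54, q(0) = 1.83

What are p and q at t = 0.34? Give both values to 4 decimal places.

-2.4616, 2.1045

Euler on (p,q): p_{n+1} = p_n + h·p', q_{n+1} = q_n + h·q'.
0.000000: (-1.540000, 1.830000); f=(-2.710500, 0.807300) → (-2.461570, 2.104482)
(p(0.34), q(0.34)) ≈ (-2.4616, 2.1045)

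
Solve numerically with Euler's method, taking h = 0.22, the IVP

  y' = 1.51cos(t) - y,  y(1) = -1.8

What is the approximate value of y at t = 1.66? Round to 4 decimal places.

Euler: y_{n+1} = y_n + h·f(t_n, y_n).
t=1.000000, y=-1.800000: f=2.615856 → y ← -1.800000 + 0.22·2.615856 = -1.224512
t=1.220000, y=-1.224512: f=1.743417 → y ← -1.224512 + 0.22·1.743417 = -0.840960
t=1.440000, y=-0.840960: f=1.037900 → y ← -0.840960 + 0.22·1.037900 = -0.612622
y(1.66) ≈ -0.6126

-0.6126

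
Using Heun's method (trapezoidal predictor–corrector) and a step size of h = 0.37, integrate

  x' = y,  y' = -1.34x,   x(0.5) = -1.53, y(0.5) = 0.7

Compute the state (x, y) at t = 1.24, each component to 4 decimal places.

Heun on (x,y): k1 = f(t_n, state_n); k2 = f(t_n + h, state_n + h·k1); state_{n+1} = state_n + (h/2)·(k1 + k2).
0.500000: (-1.530000, 0.700000)
  k1 = (0.700000, 2.050200)
  predictor → (-1.271000, 1.458574)
  k2 = (1.458574, 1.703140)
  → (-1.130664, 1.394368)
0.870000: (-1.130664, 1.394368)
  k1 = (1.394368, 1.515090)
  predictor → (-0.614748, 1.954951)
  k2 = (1.954951, 0.823762)
  → (-0.511040, 1.827055)
(x(1.24), y(1.24)) ≈ (-0.5110, 1.8271)

-0.5110, 1.8271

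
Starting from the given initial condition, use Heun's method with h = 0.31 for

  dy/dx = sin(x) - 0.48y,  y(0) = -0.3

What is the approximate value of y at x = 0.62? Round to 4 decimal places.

Heun: k1 = f(x_n, y_n); k2 = f(x_n + h, y_n + h·k1); y_{n+1} = y_n + (h/2)·(k1 + k2).
x=0.000000, y=-0.300000:
  k1 = f(0.000000, -0.300000) = 0.144000
  k2 = f(0.310000, -0.255360) = 0.427631
  y ← -0.300000 + (0.31/2)·(0.144000 + 0.427631) = -0.211397
x=0.310000, y=-0.211397:
  k1 = f(0.310000, -0.211397) = 0.406529
  k2 = f(0.620000, -0.085373) = 0.622014
  y ← -0.211397 + (0.31/2)·(0.406529 + 0.622014) = -0.051973
y(0.62) ≈ -0.0520

-0.0520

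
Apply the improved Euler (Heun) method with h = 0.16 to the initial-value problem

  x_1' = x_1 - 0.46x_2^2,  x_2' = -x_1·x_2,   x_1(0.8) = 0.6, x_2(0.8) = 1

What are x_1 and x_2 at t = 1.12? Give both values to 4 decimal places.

Heun on (x_1,x_2): k1 = f(t_n, state_n); k2 = f(t_n + h, state_n + h·k1); state_{n+1} = state_n + (h/2)·(k1 + k2).
0.800000: (0.600000, 1.000000)
  k1 = (0.140000, -0.600000)
  predictor → (0.622400, 0.904000)
  k2 = (0.246481, -0.562650)
  → (0.630918, 0.906988)
0.960000: (0.630918, 0.906988)
  k1 = (0.252510, -0.572235)
  predictor → (0.671320, 0.815430)
  k2 = (0.365454, -0.547415)
  → (0.680356, 0.817416)
(x_1(1.12), x_2(1.12)) ≈ (0.6804, 0.8174)

0.6804, 0.8174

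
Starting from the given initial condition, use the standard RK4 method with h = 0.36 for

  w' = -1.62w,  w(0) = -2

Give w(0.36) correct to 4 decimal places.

-1.1172

RK4: k1 = f(t_n, w_n); k2 = f(t_n + h/2, w_n + (h/2)·k1); k3 = f(t_n + h/2, w_n + (h/2)·k2); k4 = f(t_n + h, w_n + h·k3); w_{n+1} = w_n + (h/6)·(k1 + 2k2 + 2k3 + k4).
t=0.000000, w=-2.000000:
  k1 = f(0.000000, -2.000000) = 3.240000
  k2 = f(0.180000, -1.416800) = 2.295216
  k3 = f(0.180000, -1.586861) = 2.570715
  k4 = f(0.360000, -1.074543) = 1.740759
  w ← -2.000000 + (0.36/6)·(k1 + 2k2 + 2k3 + k4) = -1.117243
w(0.36) ≈ -1.1172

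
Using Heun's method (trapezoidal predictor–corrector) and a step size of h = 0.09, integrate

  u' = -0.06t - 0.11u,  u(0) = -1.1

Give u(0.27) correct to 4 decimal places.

Heun: k1 = f(t_n, u_n); k2 = f(t_n + h, u_n + h·k1); u_{n+1} = u_n + (h/2)·(k1 + k2).
t=0.000000, u=-1.100000:
  k1 = f(0.000000, -1.100000) = 0.121000
  k2 = f(0.090000, -1.089110) = 0.114402
  u ← -1.100000 + (0.09/2)·(0.121000 + 0.114402) = -1.089407
t=0.090000, u=-1.089407:
  k1 = f(0.090000, -1.089407) = 0.114435
  k2 = f(0.180000, -1.079108) = 0.107902
  u ← -1.089407 + (0.09/2)·(0.114435 + 0.107902) = -1.079402
t=0.180000, u=-1.079402:
  k1 = f(0.180000, -1.079402) = 0.107934
  k2 = f(0.270000, -1.069688) = 0.101466
  u ← -1.079402 + (0.09/2)·(0.107934 + 0.101466) = -1.069979
u(0.27) ≈ -1.0700

-1.0700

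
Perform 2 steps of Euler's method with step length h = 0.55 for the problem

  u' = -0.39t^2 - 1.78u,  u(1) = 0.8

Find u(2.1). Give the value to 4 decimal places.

Euler: u_{n+1} = u_n + h·f(t_n, u_n).
t=1.000000, u=0.800000: f=-1.814000 → u ← 0.800000 + 0.55·(-1.814000) = -0.197700
t=1.550000, u=-0.197700: f=-0.585069 → u ← -0.197700 + 0.55·(-0.585069) = -0.519488
u(2.1) ≈ -0.5195

-0.5195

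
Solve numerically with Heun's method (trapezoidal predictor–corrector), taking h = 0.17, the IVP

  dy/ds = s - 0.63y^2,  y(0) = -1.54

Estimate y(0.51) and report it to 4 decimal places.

-2.7793

Heun: k1 = f(s_n, y_n); k2 = f(s_n + h, y_n + h·k1); y_{n+1} = y_n + (h/2)·(k1 + k2).
s=0.000000, y=-1.540000:
  k1 = f(0.000000, -1.540000) = -1.494108
  k2 = f(0.170000, -1.793998) = -1.857611
  y ← -1.540000 + (0.17/2)·(-1.494108 + (-1.857611)) = -1.824896
s=0.170000, y=-1.824896:
  k1 = f(0.170000, -1.824896) = -1.928055
  k2 = f(0.340000, -2.152665) = -2.579400
  y ← -1.824896 + (0.17/2)·(-1.928055 + (-2.579400)) = -2.208030
s=0.340000, y=-2.208030:
  k1 = f(0.340000, -2.208030) = -2.731499
  k2 = f(0.510000, -2.672385) = -3.989233
  y ← -2.208030 + (0.17/2)·(-2.731499 + (-3.989233)) = -2.779292
y(0.51) ≈ -2.7793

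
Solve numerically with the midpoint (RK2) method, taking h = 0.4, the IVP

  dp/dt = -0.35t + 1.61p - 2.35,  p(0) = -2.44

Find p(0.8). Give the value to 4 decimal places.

-12.0605

Midpoint: k1 = f(t_n, p_n); k2 = f(t_n + h/2, p_n + (h/2)·k1); p_{n+1} = p_n + h·k2.
t=0.000000, p=-2.440000:
  k1 = f(0.000000, -2.440000) = -6.278400
  k2 = f(0.200000, -3.695680) = -8.370045
  p ← -2.440000 + 0.4·(-8.370045) = -5.788018
t=0.400000, p=-5.788018:
  k1 = f(0.400000, -5.788018) = -11.808709
  k2 = f(0.600000, -8.149760) = -15.681113
  p ← -5.788018 + 0.4·(-15.681113) = -12.060463
p(0.8) ≈ -12.0605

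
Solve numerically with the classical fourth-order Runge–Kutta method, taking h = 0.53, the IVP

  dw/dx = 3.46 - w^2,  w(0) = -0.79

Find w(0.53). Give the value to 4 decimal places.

RK4: k1 = f(x_n, w_n); k2 = f(x_n + h/2, w_n + (h/2)·k1); k3 = f(x_n + h/2, w_n + (h/2)·k2); k4 = f(x_n + h, w_n + h·k3); w_{n+1} = w_n + (h/6)·(k1 + 2k2 + 2k3 + k4).
x=0.000000, w=-0.790000:
  k1 = f(0.000000, -0.790000) = 2.835900
  k2 = f(0.265000, -0.038487) = 3.458519
  k3 = f(0.265000, 0.126507) = 3.443996
  k4 = f(0.530000, 1.035318) = 2.388117
  w ← -0.790000 + (0.53/6)·(k1 + 2k2 + 2k3 + k4) = 0.890899
w(0.53) ≈ 0.8909

0.8909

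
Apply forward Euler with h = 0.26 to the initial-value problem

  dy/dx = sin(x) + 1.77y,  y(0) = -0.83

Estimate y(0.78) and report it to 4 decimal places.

Euler: y_{n+1} = y_n + h·f(x_n, y_n).
x=0.000000, y=-0.830000: f=-1.469100 → y ← -0.830000 + 0.26·(-1.469100) = -1.211966
x=0.260000, y=-1.211966: f=-1.888099 → y ← -1.211966 + 0.26·(-1.888099) = -1.702872
x=0.520000, y=-1.702872: f=-2.517203 → y ← -1.702872 + 0.26·(-2.517203) = -2.357345
y(0.78) ≈ -2.3573

-2.3573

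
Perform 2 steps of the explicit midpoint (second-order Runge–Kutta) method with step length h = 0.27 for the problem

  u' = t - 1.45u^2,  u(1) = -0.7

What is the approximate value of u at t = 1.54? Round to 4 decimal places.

Midpoint: k1 = f(t_n, u_n); k2 = f(t_n + h/2, u_n + (h/2)·k1); u_{n+1} = u_n + h·k2.
t=1.000000, u=-0.700000:
  k1 = f(1.000000, -0.700000) = 0.289500
  k2 = f(1.135000, -0.660917) = 0.501623
  u ← -0.700000 + 0.27·0.501623 = -0.564562
t=1.270000, u=-0.564562:
  k1 = f(1.270000, -0.564562) = 0.807841
  k2 = f(1.405000, -0.455503) = 1.104149
  u ← -0.564562 + 0.27·1.104149 = -0.266442
u(1.54) ≈ -0.2664

-0.2664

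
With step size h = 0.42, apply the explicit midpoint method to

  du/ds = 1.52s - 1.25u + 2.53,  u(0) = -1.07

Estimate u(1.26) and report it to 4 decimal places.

2.0952

Midpoint: k1 = f(s_n, u_n); k2 = f(s_n + h/2, u_n + (h/2)·k1); u_{n+1} = u_n + h·k2.
s=0.000000, u=-1.070000:
  k1 = f(0.000000, -1.070000) = 3.867500
  k2 = f(0.210000, -0.257825) = 3.171481
  u ← -1.070000 + 0.42·3.171481 = 0.262022
s=0.420000, u=0.262022:
  k1 = f(0.420000, 0.262022) = 2.840872
  k2 = f(0.630000, 0.858605) = 2.414343
  u ← 0.262022 + 0.42·2.414343 = 1.276046
s=0.840000, u=1.276046:
  k1 = f(0.840000, 1.276046) = 2.211742
  k2 = f(1.050000, 1.740512) = 1.950360
  u ← 1.276046 + 0.42·1.950360 = 2.095197
u(1.26) ≈ 2.0952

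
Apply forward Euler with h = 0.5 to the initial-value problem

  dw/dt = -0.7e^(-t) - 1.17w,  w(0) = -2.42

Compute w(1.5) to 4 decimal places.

Euler: w_{n+1} = w_n + h·f(t_n, w_n).
t=0.000000, w=-2.420000: f=2.131400 → w ← -2.420000 + 0.5·2.131400 = -1.354300
t=0.500000, w=-1.354300: f=1.159960 → w ← -1.354300 + 0.5·1.159960 = -0.774320
t=1.000000, w=-0.774320: f=0.648439 → w ← -0.774320 + 0.5·0.648439 = -0.450101
w(1.5) ≈ -0.4501

-0.4501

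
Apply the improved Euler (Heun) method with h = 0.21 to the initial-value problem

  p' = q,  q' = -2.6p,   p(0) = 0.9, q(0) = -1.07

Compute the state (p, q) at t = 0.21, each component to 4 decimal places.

0.6237, -1.5001

Heun on (p,q): k1 = f(t_n, state_n); k2 = f(t_n + h, state_n + h·k1); state_{n+1} = state_n + (h/2)·(k1 + k2).
0.000000: (0.900000, -1.070000)
  k1 = (-1.070000, -2.340000)
  predictor → (0.675300, -1.561400)
  k2 = (-1.561400, -1.755780)
  → (0.623703, -1.500057)
(p(0.21), q(0.21)) ≈ (0.6237, -1.5001)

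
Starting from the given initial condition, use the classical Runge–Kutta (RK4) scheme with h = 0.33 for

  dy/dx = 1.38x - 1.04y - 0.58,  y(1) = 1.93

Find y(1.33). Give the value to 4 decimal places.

1.6601

RK4: k1 = f(x_n, y_n); k2 = f(x_n + h/2, y_n + (h/2)·k1); k3 = f(x_n + h/2, y_n + (h/2)·k2); k4 = f(x_n + h, y_n + h·k3); y_{n+1} = y_n + (h/6)·(k1 + 2k2 + 2k3 + k4).
x=1.000000, y=1.930000:
  k1 = f(1.000000, 1.930000) = -1.207200
  k2 = f(1.165000, 1.730812) = -0.772344
  k3 = f(1.165000, 1.802563) = -0.846966
  k4 = f(1.330000, 1.650501) = -0.461121
  y ← 1.930000 + (0.33/6)·(k1 + 2k2 + 2k3 + k4) = 1.660118
y(1.33) ≈ 1.6601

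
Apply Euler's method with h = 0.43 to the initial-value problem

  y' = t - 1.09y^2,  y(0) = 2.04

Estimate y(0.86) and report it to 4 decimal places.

0.2706

Euler: y_{n+1} = y_n + h·f(t_n, y_n).
t=0.000000, y=2.040000: f=-4.536144 → y ← 2.040000 + 0.43·(-4.536144) = 0.089458
t=0.430000, y=0.089458: f=0.421277 → y ← 0.089458 + 0.43·0.421277 = 0.270607
y(0.86) ≈ 0.2706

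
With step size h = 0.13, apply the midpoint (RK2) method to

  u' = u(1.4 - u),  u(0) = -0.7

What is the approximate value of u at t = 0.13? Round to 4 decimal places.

Midpoint: k1 = f(t_n, u_n); k2 = f(t_n + h/2, u_n + (h/2)·k1); u_{n+1} = u_n + h·k2.
t=0.000000, u=-0.700000:
  k1 = f(0.000000, -0.700000) = -1.470000
  k2 = f(0.065000, -0.795550) = -1.746670
  u ← -0.700000 + 0.13·(-1.746670) = -0.927067
u(0.13) ≈ -0.9271

-0.9271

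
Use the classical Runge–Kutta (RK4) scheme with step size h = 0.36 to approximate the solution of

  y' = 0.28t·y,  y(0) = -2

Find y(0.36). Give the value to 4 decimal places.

-2.0366

RK4: k1 = f(t_n, y_n); k2 = f(t_n + h/2, y_n + (h/2)·k1); k3 = f(t_n + h/2, y_n + (h/2)·k2); k4 = f(t_n + h, y_n + h·k3); y_{n+1} = y_n + (h/6)·(k1 + 2k2 + 2k3 + k4).
t=0.000000, y=-2.000000:
  k1 = f(0.000000, -2.000000) = 0.000000
  k2 = f(0.180000, -2.000000) = -0.100800
  k3 = f(0.180000, -2.018144) = -0.101714
  k4 = f(0.360000, -2.036617) = -0.205291
  y ← -2.000000 + (0.36/6)·(k1 + 2k2 + 2k3 + k4) = -2.036619
y(0.36) ≈ -2.0366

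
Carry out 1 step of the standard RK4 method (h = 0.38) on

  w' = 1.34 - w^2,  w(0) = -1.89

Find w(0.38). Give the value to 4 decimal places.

RK4: k1 = f(s_n, w_n); k2 = f(s_n + h/2, w_n + (h/2)·k1); k3 = f(s_n + h/2, w_n + (h/2)·k2); k4 = f(s_n + h, w_n + h·k3); w_{n+1} = w_n + (h/6)·(k1 + 2k2 + 2k3 + k4).
s=0.000000, w=-1.890000:
  k1 = f(0.000000, -1.890000) = -2.232100
  k2 = f(0.190000, -2.314099) = -4.015054
  k3 = f(0.190000, -2.652860) = -5.697668
  k4 = f(0.380000, -4.055114) = -15.103947
  w ← -1.890000 + (0.38/6)·(k1 + 2k2 + 2k3 + k4) = -4.218228
w(0.38) ≈ -4.2182

-4.2182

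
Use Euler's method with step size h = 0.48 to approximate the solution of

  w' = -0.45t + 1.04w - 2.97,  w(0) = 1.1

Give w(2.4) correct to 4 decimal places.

Euler: w_{n+1} = w_n + h·f(t_n, w_n).
t=0.000000, w=1.100000: f=-1.826000 → w ← 1.100000 + 0.48·(-1.826000) = 0.223520
t=0.480000, w=0.223520: f=-2.953539 → w ← 0.223520 + 0.48·(-2.953539) = -1.194179
t=0.960000, w=-1.194179: f=-4.643946 → w ← -1.194179 + 0.48·(-4.643946) = -3.423273
t=1.440000, w=-3.423273: f=-7.178204 → w ← -3.423273 + 0.48·(-7.178204) = -6.868811
t=1.920000, w=-6.868811: f=-10.977563 → w ← -6.868811 + 0.48·(-10.977563) = -12.138041
w(2.4) ≈ -12.1380

-12.1380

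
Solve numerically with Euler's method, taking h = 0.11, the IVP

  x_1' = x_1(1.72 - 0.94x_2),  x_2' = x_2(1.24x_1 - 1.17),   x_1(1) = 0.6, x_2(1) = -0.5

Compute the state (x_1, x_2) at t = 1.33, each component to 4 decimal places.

1.1408, -0.4623

Euler on (x_1,x_2): x_1_{n+1} = x_1_n + h·x_1', x_2_{n+1} = x_2_n + h·x_2'.
1.000000: (0.600000, -0.500000); f=(1.314000, 0.213000) → (0.744540, -0.476570)
1.110000: (0.744540, -0.476570); f=(1.614145, 0.117603) → (0.922096, -0.463634)
1.220000: (0.922096, -0.463634); f=(1.987869, 0.012333) → (1.140761, -0.462277)
(x_1(1.33), x_2(1.33)) ≈ (1.1408, -0.4623)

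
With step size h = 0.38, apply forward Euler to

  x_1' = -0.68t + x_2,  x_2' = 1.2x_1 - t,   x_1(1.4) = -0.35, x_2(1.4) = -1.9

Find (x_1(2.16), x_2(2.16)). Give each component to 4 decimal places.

-2.8785, -3.9218

Euler on (x_1,x_2): x_1_{n+1} = x_1_n + h·x_1', x_2_{n+1} = x_2_n + h·x_2'.
1.400000: (-0.350000, -1.900000); f=(-2.852000, -1.820000) → (-1.433760, -2.591600)
1.780000: (-1.433760, -2.591600); f=(-3.802000, -3.500512) → (-2.878520, -3.921795)
(x_1(2.16), x_2(2.16)) ≈ (-2.8785, -3.9218)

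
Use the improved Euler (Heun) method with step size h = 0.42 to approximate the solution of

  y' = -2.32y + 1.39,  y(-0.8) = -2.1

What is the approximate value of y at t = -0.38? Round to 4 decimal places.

-0.7513

Heun: k1 = f(t_n, y_n); k2 = f(t_n + h, y_n + h·k1); y_{n+1} = y_n + (h/2)·(k1 + k2).
t=-0.800000, y=-2.100000:
  k1 = f(-0.800000, -2.100000) = 6.262000
  k2 = f(-0.380000, 0.530040) = 0.160307
  y ← -2.100000 + (0.42/2)·(6.262000 + 0.160307) = -0.751315
y(-0.38) ≈ -0.7513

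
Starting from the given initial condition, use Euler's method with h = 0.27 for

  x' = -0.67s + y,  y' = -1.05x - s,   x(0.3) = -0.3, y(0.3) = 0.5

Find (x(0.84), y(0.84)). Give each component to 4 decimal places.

-0.1863, 0.4123

Euler on (x,y): x_{n+1} = x_n + h·x', y_{n+1} = y_n + h·y'.
0.300000: (-0.300000, 0.500000); f=(0.299000, 0.015000) → (-0.219270, 0.504050)
0.570000: (-0.219270, 0.504050); f=(0.122150, -0.339766) → (-0.186289, 0.412313)
(x(0.84), y(0.84)) ≈ (-0.1863, 0.4123)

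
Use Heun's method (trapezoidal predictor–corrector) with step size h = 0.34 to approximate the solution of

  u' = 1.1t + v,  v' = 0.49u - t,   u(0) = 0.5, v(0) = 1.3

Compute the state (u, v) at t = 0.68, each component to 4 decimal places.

Heun on (u,v): k1 = f(t_n, state_n); k2 = f(t_n + h, state_n + h·k1); state_{n+1} = state_n + (h/2)·(k1 + k2).
0.000000: (0.500000, 1.300000)
  k1 = (1.300000, 0.245000)
  predictor → (0.942000, 1.383300)
  k2 = (1.757300, 0.121580)
  → (1.019741, 1.362319)
0.340000: (1.019741, 1.362319)
  k1 = (1.736319, 0.159673)
  predictor → (1.610089, 1.416607)
  k2 = (2.164607, 0.108944)
  → (1.682898, 1.407983)
(u(0.68), v(0.68)) ≈ (1.6829, 1.4080)

1.6829, 1.4080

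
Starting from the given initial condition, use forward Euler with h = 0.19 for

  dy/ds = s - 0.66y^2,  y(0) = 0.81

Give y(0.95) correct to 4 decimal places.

0.8271

Euler: y_{n+1} = y_n + h·f(s_n, y_n).
s=0.000000, y=0.810000: f=-0.433026 → y ← 0.810000 + 0.19·(-0.433026) = 0.727725
s=0.190000, y=0.727725: f=-0.159525 → y ← 0.727725 + 0.19·(-0.159525) = 0.697415
s=0.380000, y=0.697415: f=0.058984 → y ← 0.697415 + 0.19·0.058984 = 0.708622
s=0.570000, y=0.708622: f=0.238584 → y ← 0.708622 + 0.19·0.238584 = 0.753953
s=0.760000, y=0.753953: f=0.384826 → y ← 0.753953 + 0.19·0.384826 = 0.827070
y(0.95) ≈ 0.8271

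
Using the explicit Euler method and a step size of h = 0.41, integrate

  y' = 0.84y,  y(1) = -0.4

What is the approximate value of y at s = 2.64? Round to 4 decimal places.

Euler: y_{n+1} = y_n + h·f(s_n, y_n).
s=1.000000, y=-0.400000: f=-0.336000 → y ← -0.400000 + 0.41·(-0.336000) = -0.537760
s=1.410000, y=-0.537760: f=-0.451718 → y ← -0.537760 + 0.41·(-0.451718) = -0.722965
s=1.820000, y=-0.722965: f=-0.607290 → y ← -0.722965 + 0.41·(-0.607290) = -0.971954
s=2.230000, y=-0.971954: f=-0.816441 → y ← -0.971954 + 0.41·(-0.816441) = -1.306694
y(2.64) ≈ -1.3067

-1.3067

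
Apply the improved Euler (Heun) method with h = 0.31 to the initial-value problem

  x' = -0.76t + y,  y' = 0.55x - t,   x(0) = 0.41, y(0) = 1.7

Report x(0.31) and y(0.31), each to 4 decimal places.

Heun on (x,y): k1 = f(t_n, state_n); k2 = f(t_n + h, state_n + h·k1); state_{n+1} = state_n + (h/2)·(k1 + k2).
0.000000: (0.410000, 1.700000)
  k1 = (1.700000, 0.225500)
  predictor → (0.937000, 1.769905)
  k2 = (1.534305, 0.205350)
  → (0.911317, 1.766782)
(x(0.31), y(0.31)) ≈ (0.9113, 1.7668)

0.9113, 1.7668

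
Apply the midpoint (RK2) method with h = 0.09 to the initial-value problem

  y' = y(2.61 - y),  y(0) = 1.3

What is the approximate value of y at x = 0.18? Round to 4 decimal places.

Midpoint: k1 = f(x_n, y_n); k2 = f(x_n + h/2, y_n + (h/2)·k1); y_{n+1} = y_n + h·k2.
x=0.000000, y=1.300000:
  k1 = f(0.000000, 1.300000) = 1.703000
  k2 = f(0.045000, 1.376635) = 1.697893
  y ← 1.300000 + 0.09·1.697893 = 1.452810
x=0.090000, y=1.452810:
  k1 = f(0.090000, 1.452810) = 1.681177
  k2 = f(0.135000, 1.528463) = 1.653089
  y ← 1.452810 + 0.09·1.653089 = 1.601588
y(0.18) ≈ 1.6016

1.6016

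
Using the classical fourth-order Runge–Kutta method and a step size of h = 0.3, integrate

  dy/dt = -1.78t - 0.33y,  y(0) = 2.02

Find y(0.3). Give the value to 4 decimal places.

1.7521

RK4: k1 = f(t_n, y_n); k2 = f(t_n + h/2, y_n + (h/2)·k1); k3 = f(t_n + h/2, y_n + (h/2)·k2); k4 = f(t_n + h, y_n + h·k3); y_{n+1} = y_n + (h/6)·(k1 + 2k2 + 2k3 + k4).
t=0.000000, y=2.020000:
  k1 = f(0.000000, 2.020000) = -0.666600
  k2 = f(0.150000, 1.920010) = -0.900603
  k3 = f(0.150000, 1.884910) = -0.889020
  k4 = f(0.300000, 1.753294) = -1.112587
  y ← 2.020000 + (0.3/6)·(k1 + 2k2 + 2k3 + k4) = 1.752078
y(0.3) ≈ 1.7521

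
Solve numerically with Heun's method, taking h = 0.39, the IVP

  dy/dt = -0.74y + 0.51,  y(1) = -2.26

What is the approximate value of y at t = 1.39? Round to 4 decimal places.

-1.5317

Heun: k1 = f(t_n, y_n); k2 = f(t_n + h, y_n + h·k1); y_{n+1} = y_n + (h/2)·(k1 + k2).
t=1.000000, y=-2.260000:
  k1 = f(1.000000, -2.260000) = 2.182400
  k2 = f(1.390000, -1.408864) = 1.552559
  y ← -2.260000 + (0.39/2)·(2.182400 + 1.552559) = -1.531683
y(1.39) ≈ -1.5317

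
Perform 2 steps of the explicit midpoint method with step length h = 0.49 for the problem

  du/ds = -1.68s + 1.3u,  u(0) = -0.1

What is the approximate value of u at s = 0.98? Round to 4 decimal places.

Midpoint: k1 = f(s_n, u_n); k2 = f(s_n + h/2, u_n + (h/2)·k1); u_{n+1} = u_n + h·k2.
s=0.000000, u=-0.100000:
  k1 = f(0.000000, -0.100000) = -0.130000
  k2 = f(0.245000, -0.131850) = -0.583005
  u ← -0.100000 + 0.49·(-0.583005) = -0.385672
s=0.490000, u=-0.385672:
  k1 = f(0.490000, -0.385672) = -1.324574
  k2 = f(0.735000, -0.710193) = -2.158051
  u ← -0.385672 + 0.49·(-2.158051) = -1.443117
u(0.98) ≈ -1.4431

-1.4431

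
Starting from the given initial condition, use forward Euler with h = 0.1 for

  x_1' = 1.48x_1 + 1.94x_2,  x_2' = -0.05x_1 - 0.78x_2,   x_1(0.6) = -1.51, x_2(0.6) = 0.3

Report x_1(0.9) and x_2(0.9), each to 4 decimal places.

Euler on (x_1,x_2): x_1_{n+1} = x_1_n + h·x_1', x_2_{n+1} = x_2_n + h·x_2'.
0.600000: (-1.510000, 0.300000); f=(-1.652800, -0.158500) → (-1.675280, 0.284150)
0.700000: (-1.675280, 0.284150); f=(-1.928163, -0.137873) → (-1.868096, 0.270363)
0.800000: (-1.868096, 0.270363); f=(-2.240279, -0.117478) → (-2.092124, 0.258615)
(x_1(0.9), x_2(0.9)) ≈ (-2.0921, 0.2586)

-2.0921, 0.2586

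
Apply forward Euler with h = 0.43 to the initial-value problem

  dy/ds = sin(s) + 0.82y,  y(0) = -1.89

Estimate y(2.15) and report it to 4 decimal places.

Euler: y_{n+1} = y_n + h·f(s_n, y_n).
s=0.000000, y=-1.890000: f=-1.549800 → y ← -1.890000 + 0.43·(-1.549800) = -2.556414
s=0.430000, y=-2.556414: f=-1.679389 → y ← -2.556414 + 0.43·(-1.679389) = -3.278551
s=0.860000, y=-3.278551: f=-1.930569 → y ← -3.278551 + 0.43·(-1.930569) = -4.108696
s=1.290000, y=-4.108696: f=-2.408296 → y ← -4.108696 + 0.43·(-2.408296) = -5.144263
s=1.720000, y=-5.144263: f=-3.229406 → y ← -5.144263 + 0.43·(-3.229406) = -6.532908
y(2.15) ≈ -6.5329

-6.5329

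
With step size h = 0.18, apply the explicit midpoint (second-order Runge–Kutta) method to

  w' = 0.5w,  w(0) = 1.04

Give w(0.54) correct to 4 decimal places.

1.3619

Midpoint: k1 = f(s_n, w_n); k2 = f(s_n + h/2, w_n + (h/2)·k1); w_{n+1} = w_n + h·k2.
s=0.000000, w=1.040000:
  k1 = f(0.000000, 1.040000) = 0.520000
  k2 = f(0.090000, 1.086800) = 0.543400
  w ← 1.040000 + 0.18·0.543400 = 1.137812
s=0.180000, w=1.137812:
  k1 = f(0.180000, 1.137812) = 0.568906
  k2 = f(0.270000, 1.189014) = 0.594507
  w ← 1.137812 + 0.18·0.594507 = 1.244823
s=0.360000, w=1.244823:
  k1 = f(0.360000, 1.244823) = 0.622412
  k2 = f(0.450000, 1.300840) = 0.650420
  w ← 1.244823 + 0.18·0.650420 = 1.361899
w(0.54) ≈ 1.3619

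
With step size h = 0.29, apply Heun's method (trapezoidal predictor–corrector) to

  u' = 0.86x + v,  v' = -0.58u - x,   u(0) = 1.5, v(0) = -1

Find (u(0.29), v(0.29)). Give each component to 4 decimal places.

1.2096, -1.2700

Heun on (u,v): k1 = f(x_n, state_n); k2 = f(x_n + h, state_n + h·k1); state_{n+1} = state_n + (h/2)·(k1 + k2).
0.000000: (1.500000, -1.000000)
  k1 = (-1.000000, -0.870000)
  predictor → (1.210000, -1.252300)
  k2 = (-1.002900, -0.991800)
  → (1.209580, -1.269961)
(u(0.29), v(0.29)) ≈ (1.2096, -1.2700)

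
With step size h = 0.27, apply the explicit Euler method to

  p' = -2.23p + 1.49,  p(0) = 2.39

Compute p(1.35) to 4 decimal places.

0.6853

Euler: p_{n+1} = p_n + h·f(x_n, p_n).
x=0.000000, p=2.390000: f=-3.839700 → p ← 2.390000 + 0.27·(-3.839700) = 1.353281
x=0.270000, p=1.353281: f=-1.527817 → p ← 1.353281 + 0.27·(-1.527817) = 0.940771
x=0.540000, p=0.940771: f=-0.607918 → p ← 0.940771 + 0.27·(-0.607918) = 0.776633
x=0.810000, p=0.776633: f=-0.241891 → p ← 0.776633 + 0.27·(-0.241891) = 0.711322
x=1.080000, p=0.711322: f=-0.096248 → p ← 0.711322 + 0.27·(-0.096248) = 0.685335
p(1.35) ≈ 0.6853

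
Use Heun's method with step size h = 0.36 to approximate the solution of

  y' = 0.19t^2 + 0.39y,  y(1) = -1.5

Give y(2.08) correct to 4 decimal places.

Heun: k1 = f(t_n, y_n); k2 = f(t_n + h, y_n + h·k1); y_{n+1} = y_n + (h/2)·(k1 + k2).
t=1.000000, y=-1.500000:
  k1 = f(1.000000, -1.500000) = -0.395000
  k2 = f(1.360000, -1.642200) = -0.289034
  y ← -1.500000 + (0.36/2)·(-0.395000 + (-0.289034)) = -1.623126
t=1.360000, y=-1.623126:
  k1 = f(1.360000, -1.623126) = -0.281595
  k2 = f(1.720000, -1.724500) = -0.110459
  y ← -1.623126 + (0.36/2)·(-0.281595 + (-0.110459)) = -1.693696
t=1.720000, y=-1.693696:
  k1 = f(1.720000, -1.693696) = -0.098445
  k2 = f(2.080000, -1.729136) = 0.147653
  y ← -1.693696 + (0.36/2)·(-0.098445 + 0.147653) = -1.684839
y(2.08) ≈ -1.6848

-1.6848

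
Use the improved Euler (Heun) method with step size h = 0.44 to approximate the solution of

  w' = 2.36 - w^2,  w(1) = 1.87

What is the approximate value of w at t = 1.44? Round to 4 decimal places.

Heun: k1 = f(t_n, w_n); k2 = f(t_n + h, w_n + h·k1); w_{n+1} = w_n + (h/2)·(k1 + k2).
t=1.000000, w=1.870000:
  k1 = f(1.000000, 1.870000) = -1.136900
  k2 = f(1.440000, 1.369764) = 0.483747
  w ← 1.870000 + (0.44/2)·(-1.136900 + 0.483747) = 1.726306
w(1.44) ≈ 1.7263

1.7263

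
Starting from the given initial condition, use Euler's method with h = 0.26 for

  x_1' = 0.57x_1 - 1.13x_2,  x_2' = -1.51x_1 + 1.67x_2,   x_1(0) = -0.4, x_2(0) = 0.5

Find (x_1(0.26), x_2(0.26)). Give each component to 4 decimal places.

Euler on (x_1,x_2): x_1_{n+1} = x_1_n + h·x_1', x_2_{n+1} = x_2_n + h·x_2'.
0.000000: (-0.400000, 0.500000); f=(-0.793000, 1.439000) → (-0.606180, 0.874140)
(x_1(0.26), x_2(0.26)) ≈ (-0.6062, 0.8741)

-0.6062, 0.8741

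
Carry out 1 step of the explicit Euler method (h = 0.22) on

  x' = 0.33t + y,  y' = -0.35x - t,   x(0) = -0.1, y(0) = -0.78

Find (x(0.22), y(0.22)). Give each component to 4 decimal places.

Euler on (x,y): x_{n+1} = x_n + h·x', y_{n+1} = y_n + h·y'.
0.000000: (-0.100000, -0.780000); f=(-0.780000, 0.035000) → (-0.271600, -0.772300)
(x(0.22), y(0.22)) ≈ (-0.2716, -0.7723)

-0.2716, -0.7723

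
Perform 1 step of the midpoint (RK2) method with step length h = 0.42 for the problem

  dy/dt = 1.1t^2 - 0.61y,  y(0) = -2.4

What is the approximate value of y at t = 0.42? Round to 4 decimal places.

-1.8435

Midpoint: k1 = f(t_n, y_n); k2 = f(t_n + h/2, y_n + (h/2)·k1); y_{n+1} = y_n + h·k2.
t=0.000000, y=-2.400000:
  k1 = f(0.000000, -2.400000) = 1.464000
  k2 = f(0.210000, -2.092560) = 1.324972
  y ← -2.400000 + 0.42·1.324972 = -1.843512
y(0.42) ≈ -1.8435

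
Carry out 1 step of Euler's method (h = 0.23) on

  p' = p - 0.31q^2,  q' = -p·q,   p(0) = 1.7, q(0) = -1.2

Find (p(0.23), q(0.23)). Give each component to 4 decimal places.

1.9883, -0.7308

Euler on (p,q): p_{n+1} = p_n + h·p', q_{n+1} = q_n + h·q'.
0.000000: (1.700000, -1.200000); f=(1.253600, 2.040000) → (1.988328, -0.730800)
(p(0.23), q(0.23)) ≈ (1.9883, -0.7308)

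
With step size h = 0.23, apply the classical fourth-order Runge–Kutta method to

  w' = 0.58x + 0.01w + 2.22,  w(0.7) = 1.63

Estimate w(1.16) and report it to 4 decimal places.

2.9097

RK4: k1 = f(x_n, w_n); k2 = f(x_n + h/2, w_n + (h/2)·k1); k3 = f(x_n + h/2, w_n + (h/2)·k2); k4 = f(x_n + h, w_n + h·k3); w_{n+1} = w_n + (h/6)·(k1 + 2k2 + 2k3 + k4).
x=0.700000, w=1.630000:
  k1 = f(0.700000, 1.630000) = 2.642300
  k2 = f(0.815000, 1.933864) = 2.712039
  k3 = f(0.815000, 1.941884) = 2.712119
  k4 = f(0.930000, 2.253787) = 2.781938
  w ← 1.630000 + (0.23/6)·(k1 + 2k2 + 2k3 + k4) = 2.253781
x=0.930000, w=2.253781:
  k1 = f(0.930000, 2.253781) = 2.781938
  k2 = f(1.045000, 2.573704) = 2.851837
  k3 = f(1.045000, 2.581742) = 2.851917
  k4 = f(1.160000, 2.909722) = 2.921897
  w ← 2.253781 + (0.23/6)·(k1 + 2k2 + 2k3 + k4) = 2.909716
w(1.16) ≈ 2.9097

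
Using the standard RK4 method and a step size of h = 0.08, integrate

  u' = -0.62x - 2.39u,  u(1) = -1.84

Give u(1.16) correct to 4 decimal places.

-1.3447

RK4: k1 = f(x_n, u_n); k2 = f(x_n + h/2, u_n + (h/2)·k1); k3 = f(x_n + h/2, u_n + (h/2)·k2); k4 = f(x_n + h, u_n + h·k3); u_{n+1} = u_n + (h/6)·(k1 + 2k2 + 2k3 + k4).
x=1.000000, u=-1.840000:
  k1 = f(1.000000, -1.840000) = 3.777600
  k2 = f(1.040000, -1.688896) = 3.391661
  k3 = f(1.040000, -1.704334) = 3.428557
  k4 = f(1.080000, -1.565715) = 3.072460
  u ← -1.840000 + (0.08/6)·(k1 + 2k2 + 2k3 + k4) = -1.566793
x=1.080000, u=-1.566793:
  k1 = f(1.080000, -1.566793) = 3.075036
  k2 = f(1.120000, -1.443792) = 2.756263
  k3 = f(1.120000, -1.456543) = 2.786737
  k4 = f(1.160000, -1.343854) = 2.492612
  u ← -1.566793 + (0.08/6)·(k1 + 2k2 + 2k3 + k4) = -1.344745
u(1.16) ≈ -1.3447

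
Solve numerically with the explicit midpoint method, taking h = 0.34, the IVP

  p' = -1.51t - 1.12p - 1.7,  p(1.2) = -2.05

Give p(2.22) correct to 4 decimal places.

-3.3462

Midpoint: k1 = f(t_n, p_n); k2 = f(t_n + h/2, p_n + (h/2)·k1); p_{n+1} = p_n + h·k2.
t=1.200000, p=-2.050000:
  k1 = f(1.200000, -2.050000) = -1.216000
  k2 = f(1.370000, -2.256720) = -1.241174
  p ← -2.050000 + 0.34·(-1.241174) = -2.471999
t=1.540000, p=-2.471999:
  k1 = f(1.540000, -2.471999) = -1.256761
  k2 = f(1.710000, -2.685648) = -1.274174
  p ← -2.471999 + 0.34·(-1.274174) = -2.905218
t=1.880000, p=-2.905218:
  k1 = f(1.880000, -2.905218) = -1.284956
  k2 = f(2.050000, -3.123661) = -1.297000
  p ← -2.905218 + 0.34·(-1.297000) = -3.346198
p(2.22) ≈ -3.3462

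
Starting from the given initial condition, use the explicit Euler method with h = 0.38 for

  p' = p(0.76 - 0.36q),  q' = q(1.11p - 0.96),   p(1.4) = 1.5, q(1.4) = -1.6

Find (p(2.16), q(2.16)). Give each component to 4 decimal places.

3.5423, -3.2237

Euler on (p,q): p_{n+1} = p_n + h·p', q_{n+1} = q_n + h·q'.
1.400000: (1.500000, -1.600000); f=(2.004000, -1.128000) → (2.261520, -2.028640)
1.780000: (2.261520, -2.028640); f=(3.370367, -3.144975) → (3.542259, -3.223730)
(p(2.16), q(2.16)) ≈ (3.5423, -3.2237)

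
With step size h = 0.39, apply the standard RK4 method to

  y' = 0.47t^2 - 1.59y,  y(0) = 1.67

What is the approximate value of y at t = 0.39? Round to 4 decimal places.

0.9075

RK4: k1 = f(t_n, y_n); k2 = f(t_n + h/2, y_n + (h/2)·k1); k3 = f(t_n + h/2, y_n + (h/2)·k2); k4 = f(t_n + h, y_n + h·k3); y_{n+1} = y_n + (h/6)·(k1 + 2k2 + 2k3 + k4).
t=0.000000, y=1.670000:
  k1 = f(0.000000, 1.670000) = -2.655300
  k2 = f(0.195000, 1.152216) = -1.814152
  k3 = f(0.195000, 1.316240) = -2.074950
  k4 = f(0.390000, 0.860769) = -1.297136
  y ← 1.670000 + (0.39/6)·(k1 + 2k2 + 2k3 + k4) = 0.907508
y(0.39) ≈ 0.9075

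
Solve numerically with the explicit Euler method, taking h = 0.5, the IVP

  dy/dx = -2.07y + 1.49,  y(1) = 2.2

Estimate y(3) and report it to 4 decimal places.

0.7198

Euler: y_{n+1} = y_n + h·f(x_n, y_n).
x=1.000000, y=2.200000: f=-3.064000 → y ← 2.200000 + 0.5·(-3.064000) = 0.668000
x=1.500000, y=0.668000: f=0.107240 → y ← 0.668000 + 0.5·0.107240 = 0.721620
x=2.000000, y=0.721620: f=-0.003753 → y ← 0.721620 + 0.5·(-0.003753) = 0.719743
x=2.500000, y=0.719743: f=0.000131 → y ← 0.719743 + 0.5·0.000131 = 0.719809
y(3) ≈ 0.7198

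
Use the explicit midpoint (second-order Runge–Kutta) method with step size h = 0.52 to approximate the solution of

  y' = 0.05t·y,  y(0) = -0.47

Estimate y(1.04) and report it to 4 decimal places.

Midpoint: k1 = f(t_n, y_n); k2 = f(t_n + h/2, y_n + (h/2)·k1); y_{n+1} = y_n + h·k2.
t=0.000000, y=-0.470000:
  k1 = f(0.000000, -0.470000) = 0.000000
  k2 = f(0.260000, -0.470000) = -0.006110
  y ← -0.470000 + 0.52·(-0.006110) = -0.473177
t=0.520000, y=-0.473177:
  k1 = f(0.520000, -0.473177) = -0.012303
  k2 = f(0.780000, -0.476376) = -0.018579
  y ← -0.473177 + 0.52·(-0.018579) = -0.482838
y(1.04) ≈ -0.4828

-0.4828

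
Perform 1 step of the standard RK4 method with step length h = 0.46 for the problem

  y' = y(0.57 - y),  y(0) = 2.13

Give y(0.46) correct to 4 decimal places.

RK4: k1 = f(s_n, y_n); k2 = f(s_n + h/2, y_n + (h/2)·k1); k3 = f(s_n + h/2, y_n + (h/2)·k2); k4 = f(s_n + h, y_n + h·k3); y_{n+1} = y_n + (h/6)·(k1 + 2k2 + 2k3 + k4).
s=0.000000, y=2.130000:
  k1 = f(0.000000, 2.130000) = -3.322800
  k2 = f(0.230000, 1.365756) = -1.086809
  k3 = f(0.230000, 1.880034) = -2.462909
  k4 = f(0.460000, 0.997062) = -0.425807
  y ← 2.130000 + (0.46/6)·(k1 + 2k2 + 2k3 + k4) = 1.298317
y(0.46) ≈ 1.2983

1.2983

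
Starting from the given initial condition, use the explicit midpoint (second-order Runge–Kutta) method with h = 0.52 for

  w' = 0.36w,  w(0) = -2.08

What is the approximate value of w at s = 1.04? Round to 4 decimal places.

-3.0188

Midpoint: k1 = f(s_n, w_n); k2 = f(s_n + h/2, w_n + (h/2)·k1); w_{n+1} = w_n + h·k2.
s=0.000000, w=-2.080000:
  k1 = f(0.000000, -2.080000) = -0.748800
  k2 = f(0.260000, -2.274688) = -0.818888
  w ← -2.080000 + 0.52·(-0.818888) = -2.505822
s=0.520000, w=-2.505822:
  k1 = f(0.520000, -2.505822) = -0.902096
  k2 = f(0.780000, -2.740366) = -0.986532
  w ← -2.505822 + 0.52·(-0.986532) = -3.018818
w(1.04) ≈ -3.0188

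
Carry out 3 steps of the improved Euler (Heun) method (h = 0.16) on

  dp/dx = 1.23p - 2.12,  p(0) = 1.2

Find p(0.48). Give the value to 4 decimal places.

Heun: k1 = f(x_n, p_n); k2 = f(x_n + h, p_n + h·k1); p_{n+1} = p_n + (h/2)·(k1 + k2).
x=0.000000, p=1.200000:
  k1 = f(0.000000, 1.200000) = -0.644000
  k2 = f(0.160000, 1.096960) = -0.770739
  p ← 1.200000 + (0.16/2)·(-0.644000 + (-0.770739)) = 1.086821
x=0.160000, p=1.086821:
  k1 = f(0.160000, 1.086821) = -0.783210
  k2 = f(0.320000, 0.961507) = -0.937346
  p ← 1.086821 + (0.16/2)·(-0.783210 + (-0.937346)) = 0.949176
x=0.320000, p=0.949176:
  k1 = f(0.320000, 0.949176) = -0.952513
  k2 = f(0.480000, 0.796774) = -1.139968
  p ← 0.949176 + (0.16/2)·(-0.952513 + (-1.139968)) = 0.781778
p(0.48) ≈ 0.7818

0.7818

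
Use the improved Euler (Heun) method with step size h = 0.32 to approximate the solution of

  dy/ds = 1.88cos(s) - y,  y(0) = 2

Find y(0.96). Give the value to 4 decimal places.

1.6989

Heun: k1 = f(s_n, y_n); k2 = f(s_n + h, y_n + h·k1); y_{n+1} = y_n + (h/2)·(k1 + k2).
s=0.000000, y=2.000000:
  k1 = f(0.000000, 2.000000) = -0.120000
  k2 = f(0.320000, 1.961600) = -0.177037
  y ← 2.000000 + (0.32/2)·(-0.120000 + (-0.177037)) = 1.952474
s=0.320000, y=1.952474:
  k1 = f(0.320000, 1.952474) = -0.167911
  k2 = f(0.640000, 1.898742) = -0.390802
  y ← 1.952474 + (0.32/2)·(-0.167911 + (-0.390802)) = 1.863080
s=0.640000, y=1.863080:
  k1 = f(0.640000, 1.863080) = -0.355140
  k2 = f(0.960000, 1.749435) = -0.671218
  y ← 1.863080 + (0.32/2)·(-0.355140 + (-0.671218)) = 1.698863
y(0.96) ≈ 1.6989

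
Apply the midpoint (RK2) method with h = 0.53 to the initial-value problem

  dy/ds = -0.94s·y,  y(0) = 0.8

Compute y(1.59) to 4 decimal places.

Midpoint: k1 = f(s_n, y_n); k2 = f(s_n + h/2, y_n + (h/2)·k1); y_{n+1} = y_n + h·k2.
s=0.000000, y=0.800000:
  k1 = f(0.000000, 0.800000) = 0.000000
  k2 = f(0.265000, 0.800000) = -0.199280
  y ← 0.800000 + 0.53·(-0.199280) = 0.694382
s=0.530000, y=0.694382:
  k1 = f(0.530000, 0.694382) = -0.345941
  k2 = f(0.795000, 0.602707) = -0.450403
  y ← 0.694382 + 0.53·(-0.450403) = 0.455668
s=1.060000, y=0.455668:
  k1 = f(1.060000, 0.455668) = -0.454028
  k2 = f(1.325000, 0.335351) = -0.417679
  y ← 0.455668 + 0.53·(-0.417679) = 0.234298
y(1.59) ≈ 0.2343

0.2343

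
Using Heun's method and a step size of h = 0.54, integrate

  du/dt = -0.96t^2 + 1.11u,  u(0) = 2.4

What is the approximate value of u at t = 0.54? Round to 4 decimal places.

4.1941

Heun: k1 = f(t_n, u_n); k2 = f(t_n + h, u_n + h·k1); u_{n+1} = u_n + (h/2)·(k1 + k2).
t=0.000000, u=2.400000:
  k1 = f(0.000000, 2.400000) = 2.664000
  k2 = f(0.540000, 3.838560) = 3.980866
  u ← 2.400000 + (0.54/2)·(2.664000 + 3.980866) = 4.194114
u(0.54) ≈ 4.1941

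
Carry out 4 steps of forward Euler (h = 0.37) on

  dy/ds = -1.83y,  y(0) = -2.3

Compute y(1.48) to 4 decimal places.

Euler: y_{n+1} = y_n + h·f(s_n, y_n).
s=0.000000, y=-2.300000: f=4.209000 → y ← -2.300000 + 0.37·4.209000 = -0.742670
s=0.370000, y=-0.742670: f=1.359086 → y ← -0.742670 + 0.37·1.359086 = -0.239808
s=0.740000, y=-0.239808: f=0.438849 → y ← -0.239808 + 0.37·0.438849 = -0.077434
s=1.110000, y=-0.077434: f=0.141704 → y ← -0.077434 + 0.37·0.141704 = -0.025003
y(1.48) ≈ -0.0250

-0.0250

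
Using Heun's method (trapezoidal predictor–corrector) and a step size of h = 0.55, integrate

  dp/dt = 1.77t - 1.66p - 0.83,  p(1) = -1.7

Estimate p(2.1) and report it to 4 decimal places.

0.6847

Heun: k1 = f(t_n, p_n); k2 = f(t_n + h, p_n + h·k1); p_{n+1} = p_n + (h/2)·(k1 + k2).
t=1.000000, p=-1.700000:
  k1 = f(1.000000, -1.700000) = 3.762000
  k2 = f(1.550000, 0.369100) = 1.300794
  p ← -1.700000 + (0.55/2)·(3.762000 + 1.300794) = -0.307732
t=1.550000, p=-0.307732:
  k1 = f(1.550000, -0.307732) = 2.424335
  k2 = f(2.100000, 1.025652) = 1.184417
  p ← -0.307732 + (0.55/2)·(2.424335 + 1.184417) = 0.684675
p(2.1) ≈ 0.6847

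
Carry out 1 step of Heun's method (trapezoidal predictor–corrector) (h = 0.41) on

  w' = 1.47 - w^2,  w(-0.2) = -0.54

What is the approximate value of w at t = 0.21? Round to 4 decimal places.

0.0023

Heun: k1 = f(t_n, w_n); k2 = f(t_n + h, w_n + h·k1); w_{n+1} = w_n + (h/2)·(k1 + k2).
t=-0.200000, w=-0.540000:
  k1 = f(-0.200000, -0.540000) = 1.178400
  k2 = f(0.210000, -0.056856) = 1.466767
  w ← -0.540000 + (0.41/2)·(1.178400 + 1.466767) = 0.002259
w(0.21) ≈ 0.0023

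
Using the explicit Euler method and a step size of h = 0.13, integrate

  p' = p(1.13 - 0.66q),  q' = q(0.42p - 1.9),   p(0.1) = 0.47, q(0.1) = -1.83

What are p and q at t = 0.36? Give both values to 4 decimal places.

0.7778, -1.1207

Euler on (p,q): p_{n+1} = p_n + h·p', q_{n+1} = q_n + h·q'.
0.100000: (0.470000, -1.830000); f=(1.098766, 3.115758) → (0.612840, -1.424951)
0.230000: (0.612840, -1.424951); f=(1.268865, 2.340636) → (0.777792, -1.120669)
(p(0.36), q(0.36)) ≈ (0.7778, -1.1207)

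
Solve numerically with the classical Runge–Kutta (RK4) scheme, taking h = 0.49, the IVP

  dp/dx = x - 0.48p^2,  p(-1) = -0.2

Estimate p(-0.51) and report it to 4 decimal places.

-0.6150

RK4: k1 = f(x_n, p_n); k2 = f(x_n + h/2, p_n + (h/2)·k1); k3 = f(x_n + h/2, p_n + (h/2)·k2); k4 = f(x_n + h, p_n + h·k3); p_{n+1} = p_n + (h/6)·(k1 + 2k2 + 2k3 + k4).
x=-1.000000, p=-0.200000:
  k1 = f(-1.000000, -0.200000) = -1.019200
  k2 = f(-0.755000, -0.449704) = -0.852072
  k3 = f(-0.755000, -0.408758) = -0.835200
  k4 = f(-0.510000, -0.609248) = -0.688168
  p ← -0.200000 + (0.49/6)·(k1 + 2k2 + 2k3 + k4) = -0.615023
p(-0.51) ≈ -0.6150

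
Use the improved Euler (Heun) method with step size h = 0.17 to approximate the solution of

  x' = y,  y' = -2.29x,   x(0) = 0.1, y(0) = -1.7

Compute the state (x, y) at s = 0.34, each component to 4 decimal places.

-0.4720, -1.5521

Heun on (x,y): k1 = f(s_n, state_n); k2 = f(s_n + h, state_n + h·k1); state_{n+1} = state_n + (h/2)·(k1 + k2).
0.000000: (0.100000, -1.700000)
  k1 = (-1.700000, -0.229000)
  predictor → (-0.189000, -1.738930)
  k2 = (-1.738930, 0.432810)
  → (-0.192309, -1.682676)
0.170000: (-0.192309, -1.682676)
  k1 = (-1.682676, 0.440388)
  predictor → (-0.478364, -1.607810)
  k2 = (-1.607810, 1.095454)
  → (-0.472000, -1.552130)
(x(0.34), y(0.34)) ≈ (-0.4720, -1.5521)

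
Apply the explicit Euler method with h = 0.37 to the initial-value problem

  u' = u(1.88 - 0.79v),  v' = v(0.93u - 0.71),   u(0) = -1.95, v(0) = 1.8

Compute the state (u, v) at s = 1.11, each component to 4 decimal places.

Euler on (u,v): u_{n+1} = u_n + h·u', v_{n+1} = v_n + h·v'.
0.000000: (-1.950000, 1.800000); f=(-0.893100, -4.542300) → (-2.280447, 0.119349)
0.370000: (-2.280447, 0.119349); f=(-4.072227, -0.337855) → (-3.787171, -0.005657)
0.740000: (-3.787171, -0.005657); f=(-7.136807, 0.023942) → (-6.427790, 0.003201)
(u(1.11), v(1.11)) ≈ (-6.4278, 0.0032)

-6.4278, 0.0032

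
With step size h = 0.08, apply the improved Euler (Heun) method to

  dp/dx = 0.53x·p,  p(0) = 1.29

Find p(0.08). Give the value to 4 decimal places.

1.2922

Heun: k1 = f(x_n, p_n); k2 = f(x_n + h, p_n + h·k1); p_{n+1} = p_n + (h/2)·(k1 + k2).
x=0.000000, p=1.290000:
  k1 = f(0.000000, 1.290000) = 0.000000
  k2 = f(0.080000, 1.290000) = 0.054696
  p ← 1.290000 + (0.08/2)·(0.000000 + 0.054696) = 1.292188
p(0.08) ≈ 1.2922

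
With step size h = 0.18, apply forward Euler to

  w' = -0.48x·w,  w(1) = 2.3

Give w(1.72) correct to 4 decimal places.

Euler: w_{n+1} = w_n + h·f(x_n, w_n).
x=1.000000, w=2.300000: f=-1.104000 → w ← 2.300000 + 0.18·(-1.104000) = 2.101280
x=1.180000, w=2.101280: f=-1.190165 → w ← 2.101280 + 0.18·(-1.190165) = 1.887050
x=1.360000, w=1.887050: f=-1.231866 → w ← 1.887050 + 0.18·(-1.231866) = 1.665314
x=1.540000, w=1.665314: f=-1.231000 → w ← 1.665314 + 0.18·(-1.231000) = 1.443734
w(1.72) ≈ 1.4437

1.4437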